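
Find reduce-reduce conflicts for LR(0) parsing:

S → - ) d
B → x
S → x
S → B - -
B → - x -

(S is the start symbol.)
A reduce-reduce conflict occurs when an LR(0) state has two complete items [A → α .] and [B → β .] — both call for a reduction, and with no lookahead the parser cannot choose between them.

Augment with S' → S and build the canonical LR(0) collection (I0 = CLOSURE({[S' → . S]}), then GOTO on every symbol after a dot until no new states appear). It has 11 states:
  I0: { [B → . - x -], [B → . x], [S → . - ) d], [S → . B - -], [S → . x], [S' → . S] }  — shift
  I1: { [B → - . x -], [S → - . ) d] }  — shift
  I2: { [S → B . - -] }  — shift
  I3: { [S' → S .] }  — accept
  I4: { [B → x .], [S → x .] }  — 2 reduces
  I5: { [S → B - . -] }  — shift
  I6: { [S → B - - .] }  — reduce
  I7: { [S → - ) . d] }  — shift
  I8: { [B → - x . -] }  — shift
  I9: { [B → - x - .] }  — reduce
  I10: { [S → - ) d .] }  — reduce

I4 contains complete items [B → x .], [S → x .] — reduce-reduce conflict.

Answer: Yes — I4: [B → x .] vs [S → x .]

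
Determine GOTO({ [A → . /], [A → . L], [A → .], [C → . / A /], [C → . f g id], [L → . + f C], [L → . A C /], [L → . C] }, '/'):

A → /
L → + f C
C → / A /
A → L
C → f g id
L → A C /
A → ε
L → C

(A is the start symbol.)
GOTO(I, '/') = CLOSURE({ [A → αX.β] : [A → α.Xβ] ∈ I, X = '/' })

Items with dot before '/', with the dot advanced:
  [A → . /] → [A → / .]
  [C → . / A /] → [C → / . A /]
Closure of the advanced items:
  [C → / . A /] has the dot before A: add [A → . /], [A → . L], [A → .]
  [A → . L] has the dot before L: add [L → . + f C], [L → . A C /], [L → . C]
  [L → . C] has the dot before C: add [C → . / A /], [C → . f g id]

GOTO = { [A → . /], [A → . L], [A → .], [A → / .], [C → . / A /], [C → . f g id], [C → / . A /], [L → . + f C], [L → . A C /], [L → . C] }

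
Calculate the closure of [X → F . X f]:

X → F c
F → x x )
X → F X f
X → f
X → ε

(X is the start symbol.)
{ [F → . x x )], [X → . F X f], [X → . F c], [X → . f], [X → .], [X → F . X f] }

To compute CLOSURE, for each item [A → α.Bβ] where B is a non-terminal, add [B → .γ] for all productions B → γ; repeat for the newly added items until nothing changes.

Start with: [X → F . X f]
  [X → F . X f] has the dot before X: add [X → . F c], [X → . F X f], [X → . f], [X → .]
  [X → . F c] has the dot before F: add [F → . x x )]
No further items can be added.

CLOSURE = { [F → . x x )], [X → . F X f], [X → . F c], [X → . f], [X → .], [X → F . X f] }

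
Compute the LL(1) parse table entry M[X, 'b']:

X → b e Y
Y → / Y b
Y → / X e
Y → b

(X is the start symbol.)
To find M[X, 'b'], we find productions for X where 'b' is in the predict set (PREDICT(N → α) = (FIRST(α) \ {ε}) ∪ (FOLLOW(N) if α ⇒* ε)).

X → b e Y: PREDICT = { 'b' }
  'b' is in predict set, so this production goes in M[X, 'b']

M[X, 'b'] = X → b e Y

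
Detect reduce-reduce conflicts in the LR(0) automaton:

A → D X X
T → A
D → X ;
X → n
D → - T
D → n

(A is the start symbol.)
A reduce-reduce conflict occurs when an LR(0) state has two complete items [A → α .] and [B → β .] — both call for a reduction, and with no lookahead the parser cannot choose between them.

Augment with A' → A and build the canonical LR(0) collection (I0 = CLOSURE({[A' → . A]}), then GOTO on every symbol after a dot until no new states appear). It has 12 states:
  I0: { [A → . D X X], [A' → . A], [D → . - T], [D → . X ;], [D → . n], [X → . n] }  — shift
  I1: { [A → . D X X], [D → - . T], [D → . - T], [D → . X ;], [D → . n], [T → . A], [X → . n] }  — shift
  I2: { [A' → A .] }  — accept
  I3: { [A → D . X X], [X → . n] }  — shift
  I4: { [D → X . ;] }  — shift
  I5: { [D → n .], [X → n .] }  — 2 reduces
  I6: { [D → X ; .] }  — reduce
  I7: { [A → D X . X], [X → . n] }  — shift
  I8: { [X → n .] }  — reduce
  I9: { [A → D X X .] }  — reduce
  I10: { [T → A .] }  — reduce
  I11: { [D → - T .] }  — reduce

I5 contains complete items [D → n .], [X → n .] — reduce-reduce conflict.

Answer: Yes — I5: [D → n .] vs [X → n .]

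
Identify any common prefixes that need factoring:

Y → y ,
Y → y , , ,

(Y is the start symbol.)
Yes, Y has productions with common prefix 'y ,'

Left-factoring is needed when two productions for the same non-terminal
share a common prefix on the right-hand side.

Productions for Y:
  Y → y ,
  Y → y , , ,

Found common prefix 'y ,' in productions for Y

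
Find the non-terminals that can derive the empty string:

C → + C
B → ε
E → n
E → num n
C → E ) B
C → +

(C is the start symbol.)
{ 'B' }

A non-terminal is nullable if it can derive ε (the empty string): either it has an ε-production, or it has a production whose right-hand side consists entirely of nullable non-terminals.

ε-productions: B → ε
So B is immediately nullable.
No further non-terminal can be added: every production for the remaining non-terminals contains a terminal or a non-nullable non-terminal.
Nullable = { 'B' }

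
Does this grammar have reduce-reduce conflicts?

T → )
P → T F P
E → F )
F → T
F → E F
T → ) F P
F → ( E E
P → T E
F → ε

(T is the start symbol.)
A reduce-reduce conflict occurs when an LR(0) state has two complete items [A → α .] and [B → β .] — both call for a reduction, and with no lookahead the parser cannot choose between them.

Augment with T' → T and build the canonical LR(0) collection (I0 = CLOSURE({[T' → . T]}), then GOTO on every symbol after a dot until no new states appear). It has 18 states:
  I0: { [T → . ) F P], [T → . )], [T' → . T] }  — shift
  I1: { [E → . F )], [F → . ( E E], [F → . E F], [F → . T], [F → .], [T → ) . F P], [T → ) .], [T → . ) F P], [T → . )] }  — shift, 2 reduces
  I2: { [T' → T .] }  — accept
  I3: { [E → . F )], [F → ( . E E], [F → . ( E E], [F → . E F], [F → . T], [F → .], [T → . ) F P], [T → . )] }  — shift, reduce
  I4: { [E → . F )], [F → . ( E E], [F → . E F], [F → . T], [F → .], [F → E . F], [T → . ) F P], [T → . )] }  — shift, reduce
  I5: { [E → F . )], [P → . T E], [P → . T F P], [T → ) F . P], [T → . ) F P], [T → . )] }  — shift
  I6: { [F → T .] }  — reduce
  I7: { [E → . F )], [E → F ) .], [F → . ( E E], [F → . E F], [F → . T], [F → .], [T → ) . F P], [T → ) .], [T → . ) F P], [T → . )] }  — shift, 3 reduces
  I8: { [T → ) F P .] }  — reduce
  I9: { [E → . F )], [F → . ( E E], [F → . E F], [F → . T], [F → .], [P → T . E], [P → T . F P], [T → . ) F P], [T → . )] }  — shift, reduce
  I10: { [E → . F )], [F → . ( E E], [F → . E F], [F → . T], [F → .], [F → E . F], [P → T E .], [T → . ) F P], [T → . )] }  — shift, 2 reduces
  I11: { [E → F . )], [P → . T E], [P → . T F P], [P → T F . P], [T → . ) F P], [T → . )] }  — shift
  I12: { [P → T F P .] }  — reduce
  I13: { [E → F . )], [F → E F .] }  — shift, reduce
  I14: { [E → F ) .] }  — reduce
  I15: { [E → . F )], [F → ( E . E], [F → . ( E E], [F → . E F], [F → . T], [F → .], [F → E . F], [T → . ) F P], [T → . )] }  — shift, reduce
  I16: { [E → F . )] }  — shift
  I17: { [E → . F )], [F → ( E E .], [F → . ( E E], [F → . E F], [F → . T], [F → .], [F → E . F], [T → . ) F P], [T → . )] }  — shift, 2 reduces

I1 contains complete items [F → .], [T → ) .] — reduce-reduce conflict.
I7 contains complete items [E → F ) .], [F → .], [T → ) .] — reduce-reduce conflict.
I10 contains complete items [F → .], [P → T E .] — reduce-reduce conflict.
I17 contains complete items [F → .], [F → ( E E .] — reduce-reduce conflict.

Answer: Yes — I1: [F → .] vs [T → ) .]; I7: [E → F ) .] vs [F → .]; I10: [F → .] vs [P → T E .]; I17: [F → .] vs [F → ( E E .]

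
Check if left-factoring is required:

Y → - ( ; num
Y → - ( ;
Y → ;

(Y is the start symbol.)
Left-factoring is needed when two productions for the same non-terminal
share a common prefix on the right-hand side.

Productions for Y:
  Y → - ( ; num
  Y → - ( ;
  Y → ;

Found common prefix '- ( ;' in productions for Y

Answer: Yes, Y has productions with common prefix '- ( ;'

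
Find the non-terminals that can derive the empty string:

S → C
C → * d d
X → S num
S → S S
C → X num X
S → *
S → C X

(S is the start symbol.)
None

A non-terminal is nullable if it can derive ε (the empty string): either it has an ε-production, or it has a production whose right-hand side consists entirely of nullable non-terminals.

There are no ε-productions, so no non-terminal can derive ε.
No non-terminals are nullable.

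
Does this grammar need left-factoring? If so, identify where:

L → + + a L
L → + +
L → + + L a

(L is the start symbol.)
Yes, L has productions with common prefix '+ +'

Left-factoring is needed when two productions for the same non-terminal
share a common prefix on the right-hand side.

Productions for L:
  L → + + a L
  L → + +
  L → + + L a

Found common prefix '+ +' in productions for L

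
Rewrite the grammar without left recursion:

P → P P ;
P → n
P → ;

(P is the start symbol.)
P is directly left-recursive. The standard transformation for
  A → A α₁ | ... | A α_m | β₁ | ... | β_n
is
  A  → β₁ A' | ... | β_n A'
  A' → α₁ A' | ... | α_m A' | ε

P → n becomes P → n P'
P → ; becomes P → ; P'
P → P P ; becomes P' → P ; P'
Add P' → ε

Resulting grammar:
P → n P'
P → ; P'
P' → P ; P'
P' → ε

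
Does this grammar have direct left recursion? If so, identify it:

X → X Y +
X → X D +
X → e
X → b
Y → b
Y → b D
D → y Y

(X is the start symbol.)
Yes, X is left-recursive

X → X Y +: LEFT RECURSIVE (starts with X)
X → X D +: LEFT RECURSIVE (starts with X)
X → e: starts with e
X → b: starts with b
Y → b: starts with b
Y → b D: starts with b
D → y Y: starts with y

The grammar has direct left recursion on: X.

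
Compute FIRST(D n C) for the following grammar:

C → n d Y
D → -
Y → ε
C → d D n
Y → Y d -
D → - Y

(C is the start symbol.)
FIRST sets of the non-terminals involved (from the grammar, by fixed-point iteration):
  FIRST(D) = { '-' }

To compute FIRST(D n C), process the symbols left to right:
Symbol D is a non-terminal. Add FIRST(D) \ {ε} = { '-' }
D is not nullable (ε ∉ FIRST(D)), so stop here.
FIRST(D n C) = { '-' }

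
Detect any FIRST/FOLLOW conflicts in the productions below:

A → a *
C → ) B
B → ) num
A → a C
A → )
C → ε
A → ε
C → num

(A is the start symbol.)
No FIRST/FOLLOW conflicts.

A FIRST/FOLLOW conflict occurs when a non-terminal N has a nullable alternative N → β (β ⇒* ε) and another alternative N → α with FIRST(α) ∩ FOLLOW(N) ≠ ∅: on such a lookahead the parser cannot decide between expanding α and letting N vanish via β.

Nullable non-terminals: A, C.

A: nullable alternative(s) A → ε; FOLLOW(A) = { $ }
  A → a *: FIRST \ {ε} = { 'a' } — disjoint from FOLLOW(A)
  A → a C: FIRST \ {ε} = { 'a' } — disjoint from FOLLOW(A)
  A → ): FIRST \ {ε} = { ')' } — disjoint from FOLLOW(A)
  A → ε: FIRST \ {ε} = { } — this is the only nullable alternative, skip

C: nullable alternative(s) C → ε; FOLLOW(C) = { $ }
  C → ) B: FIRST \ {ε} = { ')' } — disjoint from FOLLOW(C)
  C → ε: FIRST \ {ε} = { } — this is the only nullable alternative, skip
  C → num: FIRST \ {ε} = { 'num' } — disjoint from FOLLOW(C)

B has no nullable alternative, so no FIRST/FOLLOW check is needed there.

No FIRST/FOLLOW conflicts found.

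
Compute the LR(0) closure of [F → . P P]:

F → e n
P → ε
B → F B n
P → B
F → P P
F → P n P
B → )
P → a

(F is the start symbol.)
{ [B → . )], [B → . F B n], [F → . P P], [F → . P n P], [F → . e n], [P → . B], [P → . a], [P → .] }

Start with: [F → . P P]
  [F → . P P] has the dot before P: add [P → .], [P → . B], [P → . a]
  [P → . B] has the dot before B: add [B → . F B n], [B → . )]
  [B → . F B n] has the dot before F: add [F → . e n], [F → . P n P]
No further items can be added.

CLOSURE = { [B → . )], [B → . F B n], [F → . P P], [F → . P n P], [F → . e n], [P → . B], [P → . a], [P → .] }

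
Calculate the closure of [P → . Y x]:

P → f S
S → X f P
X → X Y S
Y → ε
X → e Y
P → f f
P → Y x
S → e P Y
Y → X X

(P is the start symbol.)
Start with: [P → . Y x]
  [P → . Y x] has the dot before Y: add [Y → .], [Y → . X X]
  [Y → . X X] has the dot before X: add [X → . X Y S], [X → . e Y]
No further items can be added.

CLOSURE = { [P → . Y x], [X → . X Y S], [X → . e Y], [Y → . X X], [Y → .] }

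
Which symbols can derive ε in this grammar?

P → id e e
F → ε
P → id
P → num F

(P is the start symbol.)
A non-terminal is nullable if it can derive ε (the empty string): either it has an ε-production, or it has a production whose right-hand side consists entirely of nullable non-terminals.

ε-productions: F → ε
So F is immediately nullable.
No further non-terminal can be added: every production for the remaining non-terminals contains a terminal or a non-nullable non-terminal.
Nullable = { 'F' }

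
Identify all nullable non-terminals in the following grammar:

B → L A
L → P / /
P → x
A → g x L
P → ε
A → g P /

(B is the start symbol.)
ε-productions: P → ε
So P is immediately nullable.
No further non-terminal can be added: every production for the remaining non-terminals contains a terminal or a non-nullable non-terminal.
Nullable = { 'P' }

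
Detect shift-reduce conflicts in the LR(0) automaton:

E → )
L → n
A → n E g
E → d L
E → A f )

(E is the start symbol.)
No shift-reduce conflicts

A shift-reduce conflict occurs when an LR(0) state has both:
  - a complete (reduce) item [A → α .] (dot at the end), and
  - a shift item [B → β . c γ] (dot before a terminal).

Augment with E' → E and build the canonical LR(0) collection (I0 = CLOSURE({[E' → . E]}), then GOTO on every symbol after a dot until no new states appear). It has 12 states:
  I0: { [A → . n E g], [E → . )], [E → . A f )], [E → . d L], [E' → . E] }  — shift
  I1: { [E → ) .] }  — reduce
  I2: { [E → A . f )] }  — shift
  I3: { [E' → E .] }  — accept
  I4: { [E → d . L], [L → . n] }  — shift
  I5: { [A → . n E g], [A → n . E g], [E → . )], [E → . A f )], [E → . d L] }  — shift
  I6: { [A → n E . g] }  — shift
  I7: { [A → n E g .] }  — reduce
  I8: { [E → d L .] }  — reduce
  I9: { [L → n .] }  — reduce
  I10: { [E → A f . )] }  — shift
  I11: { [E → A f ) .] }  — reduce

No state contains both a complete item and a shift item.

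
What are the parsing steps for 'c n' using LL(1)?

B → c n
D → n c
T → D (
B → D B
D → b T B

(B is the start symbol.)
Stack is shown with the top on the left.

Stack  Input  Action
--------------------
B $    c n $  output B → c n
c n $  c n $  match 'c'
n $    n $    match 'n'
$      $      accept

The string is accepted.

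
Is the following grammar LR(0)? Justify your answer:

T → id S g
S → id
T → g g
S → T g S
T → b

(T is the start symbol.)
No. Shift-reduce conflict between [S → id .] and [S → . id]

A grammar is LR(0) if no state in the canonical LR(0) collection has:
  - both a shift item (dot before a terminal) and a complete item (shift-reduce conflict), or
  - two or more complete items (reduce-reduce conflict; the accept item [T' → T .] counts as a complete item here).

Augment with T' → T and build the canonical LR(0) collection (I0 = CLOSURE({[T' → . T]}), then GOTO on every symbol after a dot until no new states appear). It has 12 states:
  I0: { [T → . b], [T → . g g], [T → . id S g], [T' → . T] }  — shift
  I1: { [T' → T .] }  — accept
  I2: { [T → b .] }  — reduce
  I3: { [T → g . g] }  — shift
  I4: { [S → . T g S], [S → . id], [T → . b], [T → . g g], [T → . id S g], [T → id . S g] }  — shift
  I5: { [T → id S . g] }  — shift
  I6: { [S → T . g S] }  — shift
  I7: { [S → . T g S], [S → . id], [S → id .], [T → . b], [T → . g g], [T → . id S g], [T → id . S g] }  — shift, reduce
  I8: { [S → . T g S], [S → . id], [S → T g . S], [T → . b], [T → . g g], [T → . id S g] }  — shift
  I9: { [S → T g S .] }  — reduce
  I10: { [T → id S g .] }  — reduce
  I11: { [T → g g .] }  — reduce

Conflict in state I7:
  Shift-reduce conflict between [S → id .] and [S → . id]
So the grammar is NOT LR(0).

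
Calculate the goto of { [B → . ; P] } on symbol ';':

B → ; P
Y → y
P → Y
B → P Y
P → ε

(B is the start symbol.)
{ [B → ; . P], [P → . Y], [P → .], [Y → . y] }

GOTO(I, ';') = CLOSURE({ [A → αX.β] : [A → α.Xβ] ∈ I, X = ';' })

Items with dot before ';', with the dot advanced:
  [B → . ; P] → [B → ; . P]
Closure of the advanced items:
  [B → ; . P] has the dot before P: add [P → . Y], [P → .]
  [P → . Y] has the dot before Y: add [Y → . y]

GOTO = { [B → ; . P], [P → . Y], [P → .], [Y → . y] }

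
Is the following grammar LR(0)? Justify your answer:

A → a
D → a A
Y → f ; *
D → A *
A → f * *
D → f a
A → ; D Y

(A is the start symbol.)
A grammar is LR(0) if no state in the canonical LR(0) collection has:
  - both a shift item (dot before a terminal) and a complete item (shift-reduce conflict), or
  - two or more complete items (reduce-reduce conflict; the accept item [A' → A .] counts as a complete item here).

Augment with A' → A and build the canonical LR(0) collection (I0 = CLOSURE({[A' → . A]}), then GOTO on every symbol after a dot until no new states appear). It has 18 states:
  I0: { [A → . ; D Y], [A → . a], [A → . f * *], [A' → . A] }  — shift
  I1: { [A → . ; D Y], [A → . a], [A → . f * *], [A → ; . D Y], [D → . A *], [D → . a A], [D → . f a] }  — shift
  I2: { [A' → A .] }  — accept
  I3: { [A → a .] }  — reduce
  I4: { [A → f . * *] }  — shift
  I5: { [A → f * . *] }  — shift
  I6: { [A → f * * .] }  — reduce
  I7: { [D → A . *] }  — shift
  I8: { [A → ; D . Y], [Y → . f ; *] }  — shift
  I9: { [A → . ; D Y], [A → . a], [A → . f * *], [A → a .], [D → a . A] }  — shift, reduce
  I10: { [A → f . * *], [D → f . a] }  — shift
  I11: { [D → f a .] }  — reduce
  I12: { [D → a A .] }  — reduce
  I13: { [A → ; D Y .] }  — reduce
  I14: { [Y → f . ; *] }  — shift
  I15: { [Y → f ; . *] }  — shift
  I16: { [Y → f ; * .] }  — reduce
  I17: { [D → A * .] }  — reduce

Conflict in state I9:
  Shift-reduce conflict between [A → a .] and [A → . ; D Y]
So the grammar is NOT LR(0).

Answer: No. Shift-reduce conflict between [A → a .] and [A → . ; D Y]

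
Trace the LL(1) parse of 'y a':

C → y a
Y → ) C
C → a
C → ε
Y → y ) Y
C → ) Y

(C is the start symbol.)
LL(1) parsing maintains a stack (initially the start symbol over $) and the input. At each step: if the stack top is a terminal, match it against the current input token; if it is a non-terminal N, replace it with the RHS of M[N, lookahead] (the unique production whose predict set contains the lookahead).

Stack is shown with the top on the left.

Stack  Input  Action
--------------------
C $    y a $  output C → y a
y a $  y a $  match 'y'
a $    a $    match 'a'
$      $      accept

The string is accepted.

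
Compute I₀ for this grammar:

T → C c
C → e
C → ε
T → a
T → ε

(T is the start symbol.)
{ [C → . e], [C → .], [T → . C c], [T → . a], [T → .], [T' → . T] }

First, augment the grammar with T' → T
I₀ = CLOSURE({ [T' → . T] }):
  [T' → . T] has the dot before T: add [T → . C c], [T → . a], [T → .]
  [T → . C c] has the dot before C: add [C → . e], [C → .]
No further items can be added.

I₀ = { [C → . e], [C → .], [T → . C c], [T → . a], [T → .], [T' → . T] }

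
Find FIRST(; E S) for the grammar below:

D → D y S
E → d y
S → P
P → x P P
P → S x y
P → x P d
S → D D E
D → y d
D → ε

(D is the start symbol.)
{ ';' }

To compute FIRST(; E S), process the symbols left to right:
Symbol ; is a terminal. Add ';' and stop.
FIRST(; E S) = { ';' }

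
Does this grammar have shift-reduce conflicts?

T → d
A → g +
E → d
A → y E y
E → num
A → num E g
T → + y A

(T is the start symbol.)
Augment with T' → T and build the canonical LR(0) collection (I0 = CLOSURE({[T' → . T]}), then GOTO on every symbol after a dot until no new states appear). It has 16 states:
  I0: { [T → . + y A], [T → . d], [T' → . T] }  — shift
  I1: { [T → + . y A] }  — shift
  I2: { [T' → T .] }  — accept
  I3: { [T → d .] }  — reduce
  I4: { [A → . g +], [A → . num E g], [A → . y E y], [T → + y . A] }  — shift
  I5: { [T → + y A .] }  — reduce
  I6: { [A → g . +] }  — shift
  I7: { [A → num . E g], [E → . d], [E → . num] }  — shift
  I8: { [A → y . E y], [E → . d], [E → . num] }  — shift
  I9: { [A → y E . y] }  — shift
  I10: { [E → d .] }  — reduce
  I11: { [E → num .] }  — reduce
  I12: { [A → y E y .] }  — reduce
  I13: { [A → num E . g] }  — shift
  I14: { [A → num E g .] }  — reduce
  I15: { [A → g + .] }  — reduce

No state contains both a complete item and a shift item.

Answer: No shift-reduce conflicts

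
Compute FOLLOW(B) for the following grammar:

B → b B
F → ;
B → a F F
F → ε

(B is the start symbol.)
{ $ }

To compute FOLLOW(B), find every occurrence of B on a right-hand side N → α B β: add FIRST(β) \ {ε}, and if β is empty or nullable also add FOLLOW(N). Iterate to a fixed point.

B is the start symbol, so $ ∈ FOLLOW(B).
In B → b B: B is at the end; this adds FOLLOW(B) to itself — nothing new

Taking the union: FOLLOW(B) = { $ }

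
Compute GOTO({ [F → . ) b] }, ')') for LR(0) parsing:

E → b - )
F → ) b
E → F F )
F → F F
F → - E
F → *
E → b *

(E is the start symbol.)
GOTO(I, ')') = CLOSURE({ [A → αX.β] : [A → α.Xβ] ∈ I, X = ')' })

Items with dot before ')', with the dot advanced:
  [F → . ) b] → [F → ) . b]
Closure adds nothing (no advanced item has the dot before a non-terminal).

GOTO = { [F → ) . b] }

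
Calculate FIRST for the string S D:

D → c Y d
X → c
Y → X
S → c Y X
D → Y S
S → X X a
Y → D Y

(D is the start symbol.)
FIRST sets of the non-terminals involved (from the grammar, by fixed-point iteration):
  FIRST(S) = { 'c' }

To compute FIRST(S D), process the symbols left to right:
Symbol S is a non-terminal. Add FIRST(S) \ {ε} = { 'c' }
S is not nullable (ε ∉ FIRST(S)), so stop here.
FIRST(S D) = { 'c' }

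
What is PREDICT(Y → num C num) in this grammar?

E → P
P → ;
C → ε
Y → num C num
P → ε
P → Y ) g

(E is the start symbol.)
PREDICT(Y → num C num) = (FIRST(RHS) \ {ε}) ∪ (FOLLOW(Y) if ε ∈ FIRST(RHS), i.e. RHS ⇒* ε)
FIRST(num C num) = { 'num' }
ε ∉ FIRST(num C num), so FOLLOW(Y) is not added.
PREDICT(Y → num C num) = { 'num' }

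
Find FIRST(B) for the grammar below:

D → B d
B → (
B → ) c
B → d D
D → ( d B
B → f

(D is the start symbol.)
To compute FIRST(B), examine every production with B on the left-hand side, reading each right-hand side left to right until a non-nullable symbol is reached.

From B → (:
  - '(' is a terminal: add '(' and stop
From B → ) c:
  - ')' is a terminal: add ')' and stop
From B → d D:
  - d is a terminal: add 'd' and stop
From B → f:
  - f is a terminal: add 'f' and stop

Collecting: FIRST(B) = { '(', ')', 'd', 'f' }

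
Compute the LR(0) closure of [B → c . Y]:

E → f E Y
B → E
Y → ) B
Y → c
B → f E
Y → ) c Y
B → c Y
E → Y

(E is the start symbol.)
To compute CLOSURE, for each item [A → α.Bβ] where B is a non-terminal, add [B → .γ] for all productions B → γ; repeat for the newly added items until nothing changes.

Start with: [B → c . Y]
  [B → c . Y] has the dot before Y: add [Y → . ) B], [Y → . c], [Y → . ) c Y]
No further items can be added.

CLOSURE = { [B → c . Y], [Y → . ) B], [Y → . ) c Y], [Y → . c] }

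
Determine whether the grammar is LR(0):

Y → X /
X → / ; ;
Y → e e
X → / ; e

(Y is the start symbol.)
Yes, the grammar is LR(0)

A grammar is LR(0) if no state in the canonical LR(0) collection has:
  - both a shift item (dot before a terminal) and a complete item (shift-reduce conflict), or
  - two or more complete items (reduce-reduce conflict; the accept item [Y' → Y .] counts as a complete item here).

Augment with Y' → Y and build the canonical LR(0) collection (I0 = CLOSURE({[Y' → . Y]}), then GOTO on every symbol after a dot until no new states appear). It has 10 states:
  I0: { [X → . / ; ;], [X → . / ; e], [Y → . X /], [Y → . e e], [Y' → . Y] }  — shift
  I1: { [X → / . ; ;], [X → / . ; e] }  — shift
  I2: { [Y → X . /] }  — shift
  I3: { [Y' → Y .] }  — accept
  I4: { [Y → e . e] }  — shift
  I5: { [Y → e e .] }  — reduce
  I6: { [Y → X / .] }  — reduce
  I7: { [X → / ; . ;], [X → / ; . e] }  — shift
  I8: { [X → / ; ; .] }  — reduce
  I9: { [X → / ; e .] }  — reduce

Every state is either a pure shift/goto state or contains exactly one complete item and nothing to shift — no conflicts. The grammar is LR(0).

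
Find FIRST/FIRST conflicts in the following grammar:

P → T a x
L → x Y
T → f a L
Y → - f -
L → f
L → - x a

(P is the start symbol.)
No FIRST/FIRST conflicts.

A FIRST/FIRST conflict occurs when two productions N → α and N → β for the same non-terminal have FIRST(α) ∩ FIRST(β) ≠ ∅ (with ε ∈ FIRST of a nullable right-hand side, so two nullable alternatives also conflict).

Productions for L:
  L → x Y: FIRST = { 'x' }
  L → f: FIRST = { 'f' }
  L → - x a: FIRST = { '-' }
P, T, Y have only one production, so no FIRST/FIRST conflict is possible there.

All alternatives of each non-terminal have pairwise disjoint FIRST sets.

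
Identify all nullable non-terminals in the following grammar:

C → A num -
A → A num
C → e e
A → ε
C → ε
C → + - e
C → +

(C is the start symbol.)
{ 'A', 'C' }

ε-productions: A → ε, C → ε
So A, C are immediately nullable.
Every non-terminal is now nullable.
Nullable = { 'A', 'C' }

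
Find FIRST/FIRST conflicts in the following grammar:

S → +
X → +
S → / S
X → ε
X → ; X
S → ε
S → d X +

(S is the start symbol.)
No FIRST/FIRST conflicts.

A FIRST/FIRST conflict occurs when two productions N → α and N → β for the same non-terminal have FIRST(α) ∩ FIRST(β) ≠ ∅ (with ε ∈ FIRST of a nullable right-hand side, so two nullable alternatives also conflict).

Productions for S:
  S → +: FIRST = { '+' }
  S → / S: FIRST = { '/' }
  S → ε: FIRST = { ε }
  S → d X +: FIRST = { 'd' }
Productions for X:
  X → +: FIRST = { '+' }
  X → ε: FIRST = { ε }
  X → ; X: FIRST = { ';' }

All alternatives of each non-terminal have pairwise disjoint FIRST sets.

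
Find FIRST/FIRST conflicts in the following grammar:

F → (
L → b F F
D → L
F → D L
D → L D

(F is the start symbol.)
A FIRST/FIRST conflict occurs when two productions N → α and N → β for the same non-terminal have FIRST(α) ∩ FIRST(β) ≠ ∅ (with ε ∈ FIRST of a nullable right-hand side, so two nullable alternatives also conflict).

FIRST sets of the non-terminals at (or reachable through a nullable prefix from) the front of some alternative:
  FIRST(D) = { 'b' }
  FIRST(L) = { 'b' }

Productions for F:
  F → (: FIRST = { '(' }
  F → D L: FIRST = { 'b' }
Productions for D:
  D → L: FIRST = { 'b' }
  D → L D: FIRST = { 'b' }
L has only one production, so no FIRST/FIRST conflict is possible there.

Conflict for D: D → L and D → L D
  Overlap: { 'b' }

Answer: Yes. D → L / D → L D on { 'b' }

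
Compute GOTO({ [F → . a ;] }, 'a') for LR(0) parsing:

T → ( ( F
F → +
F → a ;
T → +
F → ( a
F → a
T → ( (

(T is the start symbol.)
GOTO(I, 'a') = CLOSURE({ [A → αX.β] : [A → α.Xβ] ∈ I, X = 'a' })

Items with dot before 'a', with the dot advanced:
  [F → . a ;] → [F → a . ;]
Closure adds nothing (no advanced item has the dot before a non-terminal).

GOTO = { [F → a . ;] }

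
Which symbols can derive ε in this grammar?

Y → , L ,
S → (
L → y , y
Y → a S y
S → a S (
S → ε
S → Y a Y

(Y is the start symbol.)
A non-terminal is nullable if it can derive ε (the empty string): either it has an ε-production, or it has a production whose right-hand side consists entirely of nullable non-terminals.

ε-productions: S → ε
So S is immediately nullable.
No further non-terminal can be added: every production for the remaining non-terminals contains a terminal or a non-nullable non-terminal.
Nullable = { 'S' }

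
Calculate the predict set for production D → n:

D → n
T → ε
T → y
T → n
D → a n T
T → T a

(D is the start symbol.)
PREDICT(D → n) = (FIRST(RHS) \ {ε}) ∪ (FOLLOW(D) if ε ∈ FIRST(RHS), i.e. RHS ⇒* ε)
FIRST(n) = { 'n' }
ε ∉ FIRST(n), so FOLLOW(D) is not added.
PREDICT(D → n) = { 'n' }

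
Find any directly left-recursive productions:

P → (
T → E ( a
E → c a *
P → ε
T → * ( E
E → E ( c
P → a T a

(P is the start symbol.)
Yes, E is left-recursive

P → (: starts with '('
T → E ( a: starts with E
E → c a *: starts with c
P → ε: starts with ε
T → * ( E: starts with '*'
E → E ( c: LEFT RECURSIVE (starts with E)
P → a T a: starts with a

The grammar has direct left recursion on: E.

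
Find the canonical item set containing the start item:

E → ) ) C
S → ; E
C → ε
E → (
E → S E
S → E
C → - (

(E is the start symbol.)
First, augment the grammar with E' → E
I₀ = CLOSURE({ [E' → . E] }):
  [E' → . E] has the dot before E: add [E → . ) ) C], [E → . (], [E → . S E]
  [E → . S E] has the dot before S: add [S → . ; E], [S → . E]
No further items can be added.

I₀ = { [E → . (], [E → . ) ) C], [E → . S E], [E' → . E], [S → . ; E], [S → . E] }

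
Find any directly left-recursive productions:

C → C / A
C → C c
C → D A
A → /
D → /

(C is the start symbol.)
Yes, C is left-recursive

Direct left recursion occurs when N → N α for some non-terminal N (the right-hand side begins with the left-hand side itself).

C → C / A: LEFT RECURSIVE (starts with C)
C → C c: LEFT RECURSIVE (starts with C)
C → D A: starts with D
A → /: starts with '/'
D → /: starts with '/'

The grammar has direct left recursion on: C.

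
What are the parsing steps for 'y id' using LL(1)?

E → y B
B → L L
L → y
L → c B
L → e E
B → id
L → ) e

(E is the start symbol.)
LL(1) parsing maintains a stack (initially the start symbol over $) and the input. At each step: if the stack top is a terminal, match it against the current input token; if it is a non-terminal N, replace it with the RHS of M[N, lookahead] (the unique production whose predict set contains the lookahead).

Stack is shown with the top on the left.

Stack  Input   Action
---------------------
E $    y id $  output E → y B
y B $  y id $  match 'y'
B $    id $    output B → id
id $   id $    match 'id'
$      $       accept

The string is accepted.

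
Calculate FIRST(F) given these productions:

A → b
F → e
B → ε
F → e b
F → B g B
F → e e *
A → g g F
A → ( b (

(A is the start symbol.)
{ 'e', 'g' }

FIRST sets of the other non-terminals involved (by the same procedure, iterated to a fixed point):
  FIRST(B) = { ε }

From F → e:
  - e is a terminal: add 'e' and stop
From F → e b:
  - e is a terminal: add 'e' and stop
From F → B g B:
  - B is a non-terminal: add FIRST(B) \ {ε} = { }
    B is nullable, so continue to the next symbol
  - g is a terminal: add 'g' and stop
From F → e e *:
  - e is a terminal: add 'e' and stop

Collecting: FIRST(F) = { 'e', 'g' }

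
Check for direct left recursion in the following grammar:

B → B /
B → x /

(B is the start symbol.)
Yes, B is left-recursive

B → B /: LEFT RECURSIVE (starts with B)
B → x /: starts with x

The grammar has direct left recursion on: B.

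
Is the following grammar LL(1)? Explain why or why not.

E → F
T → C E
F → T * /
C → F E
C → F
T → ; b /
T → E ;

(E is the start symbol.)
A grammar is LL(1) if for each non-terminal N with multiple productions, the predict sets of those productions are pairwise disjoint, where PREDICT(N → α) = (FIRST(α) \ {ε}) ∪ (FOLLOW(N) if α ⇒* ε).

Relevant sets:
  FIRST(C) = { ';' }
  FIRST(E) = { ';' }
  FIRST(F) = { ';' }

For T:
  PREDICT(T → C E) = { ';' }
  PREDICT(T → ';' b '/') = { ';' }
  PREDICT(T → E ';') = { ';' }
For C:
  PREDICT(C → F E) = { ';' }
  PREDICT(C → F) = { ';' }
E, F have a single production, so nothing to check there.

Conflict found: Predict set conflict for T: { ';' }
The grammar is NOT LL(1).

Answer: No. Predict set conflict for T: { ';' }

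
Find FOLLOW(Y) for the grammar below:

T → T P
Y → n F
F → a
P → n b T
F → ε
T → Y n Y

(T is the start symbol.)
To compute FOLLOW(Y), find every occurrence of Y on a right-hand side N → α Y β: add FIRST(β) \ {ε}, and if β is empty or nullable also add FOLLOW(N). Iterate to a fixed point.

In T → Y n Y: Y is followed by n Y, add FIRST(n Y) \ {ε} = { 'n' }
In T → Y n Y: Y is at the end, add FOLLOW(T)

The FOLLOW sets referred to above (computed the same way, to a fixed point):
  FOLLOW(T) = { $, 'n' }

Taking the union: FOLLOW(Y) = { $, 'n' }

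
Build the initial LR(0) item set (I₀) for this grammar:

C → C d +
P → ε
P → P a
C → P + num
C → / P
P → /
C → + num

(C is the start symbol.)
First, augment the grammar with C' → C
I₀ = CLOSURE({ [C' → . C] }):
  [C' → . C] has the dot before C: add [C → . C d +], [C → . P + num], [C → . / P], [C → . + num]
  [C → . P + num] has the dot before P: add [P → .], [P → . P a], [P → . /]
No further items can be added.

I₀ = { [C → . + num], [C → . / P], [C → . C d +], [C → . P + num], [C' → . C], [P → . /], [P → . P a], [P → .] }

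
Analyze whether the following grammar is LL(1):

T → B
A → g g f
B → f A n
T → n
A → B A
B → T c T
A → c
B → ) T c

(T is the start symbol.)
No. Predict set conflict for T: { 'n' }

Relevant sets:
  FIRST(B) = { ')', 'f', 'n' }
  FIRST(T) = { ')', 'f', 'n' }

For T:
  PREDICT(T → B) = { ')', 'f', 'n' }
  PREDICT(T → n) = { 'n' }
For A:
  PREDICT(A → g g f) = { 'g' }
  PREDICT(A → B A) = { ')', 'f', 'n' }
  PREDICT(A → c) = { 'c' }
For B:
  PREDICT(B → f A n) = { 'f' }
  PREDICT(B → T c T) = { ')', 'f', 'n' }
  PREDICT(B → ')' T c) = { ')' }

Conflict found: Predict set conflict for T: { 'n' }
The grammar is NOT LL(1).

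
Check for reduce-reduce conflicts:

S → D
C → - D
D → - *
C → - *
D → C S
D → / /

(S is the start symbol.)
A reduce-reduce conflict occurs when an LR(0) state has two complete items [A → α .] and [B → β .] — both call for a reduction, and with no lookahead the parser cannot choose between them.

Augment with S' → S and build the canonical LR(0) collection (I0 = CLOSURE({[S' → . S]}), then GOTO on every symbol after a dot until no new states appear). It has 10 states:
  I0: { [C → . - *], [C → . - D], [D → . - *], [D → . / /], [D → . C S], [S → . D], [S' → . S] }  — shift
  I1: { [C → - . *], [C → - . D], [C → . - *], [C → . - D], [D → - . *], [D → . - *], [D → . / /], [D → . C S] }  — shift
  I2: { [D → / . /] }  — shift
  I3: { [C → . - *], [C → . - D], [D → . - *], [D → . / /], [D → . C S], [D → C . S], [S → . D] }  — shift
  I4: { [S → D .] }  — reduce
  I5: { [S' → S .] }  — accept
  I6: { [D → C S .] }  — reduce
  I7: { [D → / / .] }  — reduce
  I8: { [C → - * .], [D → - * .] }  — 2 reduces
  I9: { [C → - D .] }  — reduce

I8 contains complete items [C → - * .], [D → - * .] — reduce-reduce conflict.

Answer: Yes — I8: [C → - * .] vs [D → - * .]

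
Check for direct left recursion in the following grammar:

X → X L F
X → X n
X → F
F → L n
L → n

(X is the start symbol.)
Yes, X is left-recursive

Direct left recursion occurs when N → N α for some non-terminal N (the right-hand side begins with the left-hand side itself).

X → X L F: LEFT RECURSIVE (starts with X)
X → X n: LEFT RECURSIVE (starts with X)
X → F: starts with F
F → L n: starts with L
L → n: starts with n

The grammar has direct left recursion on: X.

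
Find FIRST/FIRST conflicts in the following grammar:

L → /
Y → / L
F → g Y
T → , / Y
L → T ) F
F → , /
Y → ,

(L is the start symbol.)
A FIRST/FIRST conflict occurs when two productions N → α and N → β for the same non-terminal have FIRST(α) ∩ FIRST(β) ≠ ∅ (with ε ∈ FIRST of a nullable right-hand side, so two nullable alternatives also conflict).

FIRST sets of the non-terminals at (or reachable through a nullable prefix from) the front of some alternative:
  FIRST(T) = { ',' }

Productions for L:
  L → /: FIRST = { '/' }
  L → T ) F: FIRST = { ',' }
Productions for Y:
  Y → / L: FIRST = { '/' }
  Y → ,: FIRST = { ',' }
Productions for F:
  F → g Y: FIRST = { 'g' }
  F → , /: FIRST = { ',' }
T has only one production, so no FIRST/FIRST conflict is possible there.

All alternatives of each non-terminal have pairwise disjoint FIRST sets.

Answer: No FIRST/FIRST conflicts.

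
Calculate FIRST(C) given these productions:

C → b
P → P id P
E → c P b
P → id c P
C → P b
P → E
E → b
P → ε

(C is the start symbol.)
FIRST sets of the other non-terminals involved (by the same procedure, iterated to a fixed point):
  FIRST(P) = { 'b', 'c', 'id', ε }

From C → b:
  - b is a terminal: add 'b' and stop
From C → P b:
  - P is a non-terminal: add FIRST(P) \ {ε} = { 'b', 'c', 'id' }
    P is nullable, so continue to the next symbol
  - b is a terminal: add 'b' and stop

Collecting: FIRST(C) = { 'b', 'c', 'id' }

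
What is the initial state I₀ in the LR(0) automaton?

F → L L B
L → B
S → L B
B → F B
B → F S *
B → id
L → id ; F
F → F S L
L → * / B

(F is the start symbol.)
{ [B → . F B], [B → . F S *], [B → . id], [F → . F S L], [F → . L L B], [F' → . F], [L → . * / B], [L → . B], [L → . id ; F] }

First, augment the grammar with F' → F
I₀ = CLOSURE({ [F' → . F] }):
  [F' → . F] has the dot before F: add [F → . L L B], [F → . F S L]
  [F → . L L B] has the dot before L: add [L → . B], [L → . id ; F], [L → . * / B]
  [L → . B] has the dot before B: add [B → . F B], [B → . F S *], [B → . id]
No further items can be added.

I₀ = { [B → . F B], [B → . F S *], [B → . id], [F → . F S L], [F → . L L B], [F' → . F], [L → . * / B], [L → . B], [L → . id ; F] }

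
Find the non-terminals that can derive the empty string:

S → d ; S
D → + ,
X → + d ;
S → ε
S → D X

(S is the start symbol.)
ε-productions: S → ε
So S is immediately nullable.
No further non-terminal can be added: every production for the remaining non-terminals contains a terminal or a non-nullable non-terminal.
Nullable = { 'S' }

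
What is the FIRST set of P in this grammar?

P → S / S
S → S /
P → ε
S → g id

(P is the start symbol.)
FIRST sets of the other non-terminals involved (by the same procedure, iterated to a fixed point):
  FIRST(S) = { 'g' }

From P → S / S:
  - S is a non-terminal: add FIRST(S) \ {ε} = { 'g' }
    S is not nullable, so stop
From P → ε:
  - ε-production, so ε ∈ FIRST(P)

Collecting: FIRST(P) = { 'g', ε }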